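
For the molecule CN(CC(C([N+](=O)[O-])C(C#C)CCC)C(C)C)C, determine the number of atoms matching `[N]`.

The query [N] means: uppercase N matches aliphatic (non-aromatic) nitrogen only.
Check the 18 heavy atoms by environment: 14× C → no; 1× N → match; 1× N (charge +1) → match; 1× O (charge -1) → no; 1× O → no.
Summing the matching environments: 1 + 1 = 2 matching atoms.

2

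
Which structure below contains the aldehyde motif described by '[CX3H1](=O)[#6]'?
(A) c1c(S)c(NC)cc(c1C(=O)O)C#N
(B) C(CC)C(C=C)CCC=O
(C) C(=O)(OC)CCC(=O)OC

B

[CX3H1](=O)[#6] describes an sp2 carbon with one H, double-bonded to O and single-bonded to carbon (an aldehyde).
(A) has a carboxylic acid group (-C(=O)OH) but the carbonyl carbon has H0 and is bonded to O, not H1.
(B) contains an aldehyde (-CHO), which satisfies every atom and bond constraint.
(C) has a methyl-ester group (-C(=O)OCH3) but the carbonyl carbon has H0, not H1.
So the answer is (B).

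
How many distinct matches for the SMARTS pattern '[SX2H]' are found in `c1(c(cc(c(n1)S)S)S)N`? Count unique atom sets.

[SX2H] is the SMARTS for a thiol: an aliphatic sulfur with two connections, one being H.
The molecule carries 3 separate instances of a thiol (-SH) meeting every constraint; each maps to a distinct set of atoms, giving 3 matches.

3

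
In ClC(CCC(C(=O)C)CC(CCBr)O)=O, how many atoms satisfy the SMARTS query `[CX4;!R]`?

The query [CX4;!R] means: aliphatic carbon with four total connections, not in a ring.
Check the 15 heavy atoms by environment: 8× C (X4, acyclic) → match; 2× C (X3, acyclic) → no; 2× O (X1, acyclic) → no; 1× Cl (X1, acyclic) → no; 1× O (X2, acyclic) → no; 1× Br (X1, acyclic) → no.
That gives 8 matching atoms.

8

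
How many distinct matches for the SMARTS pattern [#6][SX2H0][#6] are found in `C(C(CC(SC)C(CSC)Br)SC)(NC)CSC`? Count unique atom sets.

4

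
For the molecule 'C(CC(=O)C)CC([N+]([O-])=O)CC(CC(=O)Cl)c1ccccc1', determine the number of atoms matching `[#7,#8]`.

The query [#7,#8] means: nitrogen or oxygen (comma = OR).
Check the 22 heavy atoms by environment: 10× C → no; 1× N (charge +1) → match; 1× O (charge -1) → match; 3× O → match; 1× Cl → no; 6× c (aromatic) → no.
Summing the matching environments: 1 + 1 + 3 = 5 matching atoms.

5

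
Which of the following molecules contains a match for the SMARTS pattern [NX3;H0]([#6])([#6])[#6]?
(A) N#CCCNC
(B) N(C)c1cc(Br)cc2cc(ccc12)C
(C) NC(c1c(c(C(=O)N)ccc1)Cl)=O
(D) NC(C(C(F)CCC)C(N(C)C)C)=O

[NX3;H0]([#6])([#6])[#6] describes a trivalent nitrogen with no H, bonded to three carbons (a tertiary amine).
(A) has an N-methylamino group (-NHCH3) but the nitrogen still has one H (H1), not H0.
(B) has an N-methylamino group (-NHCH3) but the nitrogen still has one H (H1), not H0.
(C) has a primary amide (-C(=O)NH2) but the amide nitrogen has H2 and only one carbon neighbour.
(D) contains a dimethylamino group (-N(CH3)2), which satisfies every atom and bond constraint.
So the answer is (D).

D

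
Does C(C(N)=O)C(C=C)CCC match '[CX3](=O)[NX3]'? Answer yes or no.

Yes

The pattern [CX3](=O)[NX3] describes a carbonyl carbon bonded to a trivalent nitrogen — an amide.
The molecule carries a primary amide (-C(=O)NH2), whose atoms satisfy every constraint of the query, so the pattern matches.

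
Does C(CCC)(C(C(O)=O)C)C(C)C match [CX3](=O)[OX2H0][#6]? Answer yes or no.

The pattern [CX3](=O)[OX2H0][#6] describes a carbonyl carbon bonded to an oxygen that is itself bonded to carbon (no H on that O) — an ester.
The closest candidate here is a carboxylic acid group (-C(=O)OH), but the singly-bonded O carries H (OX2H1, not H0). No other fragment satisfies the full query, so there is no match.

No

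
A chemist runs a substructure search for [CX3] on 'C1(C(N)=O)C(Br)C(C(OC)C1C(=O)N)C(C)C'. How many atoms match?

2

Check the 17 heavy atoms by environment: 9× C (X4) → no; 1× O (X2) → no; 1× Br (X1) → no; 2× C (X3) → match; 2× O (X1) → no; 2× N (X3) → no.
That gives 2 matching atoms.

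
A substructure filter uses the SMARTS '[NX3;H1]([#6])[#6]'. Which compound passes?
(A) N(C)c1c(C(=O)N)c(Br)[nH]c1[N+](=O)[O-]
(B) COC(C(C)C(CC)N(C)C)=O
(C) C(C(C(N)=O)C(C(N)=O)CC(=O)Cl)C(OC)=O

A

[NX3;H1]([#6])[#6] describes a trivalent nitrogen with one H, bonded to two carbons (a secondary amine).
(A) contains an N-methylamino group (-NHCH3), which satisfies every atom and bond constraint.
(B) has a dimethylamino group (-N(CH3)2) but the nitrogen has H0, not H1.
(C) has a primary amide (-C(=O)NH2) but the -C(=O)NH2 nitrogen has H2, not H1.
So the answer is (A).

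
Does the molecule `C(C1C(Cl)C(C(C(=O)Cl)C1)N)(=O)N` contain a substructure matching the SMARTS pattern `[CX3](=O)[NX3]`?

Yes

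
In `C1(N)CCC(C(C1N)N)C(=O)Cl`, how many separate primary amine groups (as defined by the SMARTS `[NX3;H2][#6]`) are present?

[NX3;H2][#6] is the SMARTS for a primary amine: a trivalent nitrogen with two H attached to carbon.
The molecule carries 3 separate instances of a primary amino group (-NH2) meeting every constraint; each maps to a distinct set of atoms, giving 3 matches.

3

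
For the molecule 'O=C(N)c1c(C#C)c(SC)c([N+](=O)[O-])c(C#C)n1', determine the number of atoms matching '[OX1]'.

3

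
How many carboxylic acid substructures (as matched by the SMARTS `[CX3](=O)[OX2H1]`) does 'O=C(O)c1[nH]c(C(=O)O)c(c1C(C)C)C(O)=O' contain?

[CX3](=O)[OX2H1] is the SMARTS for a carboxylic acid: an sp2 carbon double-bonded to O and single-bonded to an -OH oxygen.
The molecule carries 3 separate instances of a carboxylic acid group (-C(=O)OH) meeting every constraint; each maps to a distinct set of atoms, giving 3 matches.

3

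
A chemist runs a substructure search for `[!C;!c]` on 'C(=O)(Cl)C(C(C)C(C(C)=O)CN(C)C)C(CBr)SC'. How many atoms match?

6

The query [!C;!c] means: neither aliphatic nor aromatic carbon — same as [!#6].
Check the 19 heavy atoms by environment: 13× C → no; 2× O → match; 1× S → match; 1× Cl → match; 1× N → match; 1× Br → match.
Summing the matching environments: 2 + 1 + 1 + 1 + 1 = 6 matching atoms.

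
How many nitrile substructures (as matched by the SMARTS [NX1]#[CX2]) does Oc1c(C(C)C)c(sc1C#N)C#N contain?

[NX1]#[CX2] is the SMARTS for a nitrile: a nitrogen triple-bonded to a two-connected carbon.
The molecule carries 2 separate instances of a nitrile (-C#N) meeting every constraint; each maps to a distinct set of atoms, giving 2 matches.

2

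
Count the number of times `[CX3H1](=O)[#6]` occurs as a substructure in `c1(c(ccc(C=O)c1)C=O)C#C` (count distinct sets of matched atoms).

2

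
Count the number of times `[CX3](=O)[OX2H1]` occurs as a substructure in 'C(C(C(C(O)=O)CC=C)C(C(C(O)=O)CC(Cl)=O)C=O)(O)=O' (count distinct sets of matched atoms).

3

[CX3](=O)[OX2H1] is the SMARTS for a carboxylic acid: an sp2 carbon double-bonded to O and single-bonded to an -OH oxygen.
The molecule carries 3 separate instances of a carboxylic acid group (-C(=O)OH) meeting every constraint; each maps to a distinct set of atoms, giving 3 matches.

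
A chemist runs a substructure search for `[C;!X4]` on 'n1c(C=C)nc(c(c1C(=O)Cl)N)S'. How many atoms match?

3

Check the 13 heavy atoms by environment: 2× n (aromatic, X2) → no; 4× c (aromatic, X3) → no; 3× C (X3) → match; 1× O (X1) → no; 1× Cl (X1) → no; 1× N (X3) → no; 1× S (X2) → no.
That gives 3 matching atoms.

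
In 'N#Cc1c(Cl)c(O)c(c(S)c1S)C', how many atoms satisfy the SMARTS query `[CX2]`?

1

Check the 13 heavy atoms by environment: 6× c (aromatic, X3) → no; 1× C (X2) → match; 1× N (X1) → no; 2× S (X2) → no; 1× C (X4) → no; 1× Cl (X1) → no; 1× O (X2) → no.
That gives 1 matching atom.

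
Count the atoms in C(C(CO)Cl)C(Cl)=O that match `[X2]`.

The query [X2] means: any atom with exactly two total connections (bonds + H).
Check the 8 heavy atoms by environment: 3× C (X4) → no; 1× C (X3) → no; 1× O (X1) → no; 2× Cl (X1) → no; 1× O (X2) → match.
That gives 1 matching atom.

1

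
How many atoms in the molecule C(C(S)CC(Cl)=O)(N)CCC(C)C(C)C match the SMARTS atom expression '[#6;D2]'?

The query [#6;D2] means: any carbon bonded to exactly two heavy atoms.
Check the 15 heavy atoms by environment: 3× C (D1) → no; 5× C (D3) → no; 3× C (D2) → match; 1× O (D1) → no; 1× Cl (D1) → no; 1× S (D1) → no; 1× N (D1) → no.
That gives 3 matching atoms.

3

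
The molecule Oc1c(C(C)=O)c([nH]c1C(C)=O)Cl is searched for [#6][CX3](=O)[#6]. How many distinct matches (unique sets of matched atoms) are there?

2

[#6][CX3](=O)[#6] is the SMARTS for a ketone: a carbonyl carbon (no H) flanked by two carbons.
The molecule carries 2 separate instances of an acetyl/ketone group (-C(=O)CH3) meeting every constraint; each maps to a distinct set of atoms, giving 2 matches.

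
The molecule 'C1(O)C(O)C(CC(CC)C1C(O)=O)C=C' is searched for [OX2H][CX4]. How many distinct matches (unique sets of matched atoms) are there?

2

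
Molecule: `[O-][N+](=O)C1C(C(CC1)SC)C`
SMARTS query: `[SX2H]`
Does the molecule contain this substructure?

No

The pattern [SX2H] describes an aliphatic sulfur with two connections, one being H — a thiol.
The closest candidate here is a methylthio ether (-SCH3), but the sulfur has H0 (bonded to two carbons), not H1. No other fragment satisfies the full query, so there is no match.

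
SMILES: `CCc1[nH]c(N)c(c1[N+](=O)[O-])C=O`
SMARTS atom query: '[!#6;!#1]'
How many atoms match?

6

The query [!#6;!#1] means: not carbon and not hydrogen — any heteroatom.
Check the 13 heavy atoms by environment: 1× n (aromatic) → match; 4× c (aromatic) → no; 3× C → no; 2× O → match; 1× N → match; 1× N (charge +1) → match; 1× O (charge -1) → match.
Summing the matching environments: 1 + 2 + 1 + 1 + 1 = 6 matching atoms.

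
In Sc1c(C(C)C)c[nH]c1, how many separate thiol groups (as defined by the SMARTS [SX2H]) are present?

1

[SX2H] is the SMARTS for a thiol: an aliphatic sulfur with two connections, one being H.
Exactly one fragment in the molecule meets all constraints, giving 1 match.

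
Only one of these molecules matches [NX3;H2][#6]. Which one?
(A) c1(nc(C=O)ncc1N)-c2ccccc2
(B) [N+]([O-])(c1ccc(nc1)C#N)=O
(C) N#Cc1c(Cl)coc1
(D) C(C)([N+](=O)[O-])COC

[NX3;H2][#6] describes a trivalent nitrogen with two H attached to carbon (a primary amine).
(A) contains a primary amino group (-NH2), which satisfies every atom and bond constraint.
(B) has a nitro group (-[N+](=O)[O-]) but the nitrogen is [N+] with no H, not NX3H2.
(C) has a nitrile (-C#N) but the nitrogen is NX1 (triple-bonded), not NX3 with two H.
(D) has a nitro group (-[N+](=O)[O-]) but the nitrogen is [N+] with no H, not NX3H2.
So the answer is (A).

A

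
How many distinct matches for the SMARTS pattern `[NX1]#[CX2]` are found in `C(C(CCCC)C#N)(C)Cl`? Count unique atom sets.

1

[NX1]#[CX2] is the SMARTS for a nitrile: a nitrogen triple-bonded to a two-connected carbon.
Exactly one fragment in the molecule meets all constraints, giving 1 match.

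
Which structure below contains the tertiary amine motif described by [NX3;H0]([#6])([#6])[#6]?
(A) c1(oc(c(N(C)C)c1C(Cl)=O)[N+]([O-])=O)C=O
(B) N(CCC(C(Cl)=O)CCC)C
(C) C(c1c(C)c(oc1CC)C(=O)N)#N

A

[NX3;H0]([#6])([#6])[#6] describes a trivalent nitrogen with no H, bonded to three carbons (a tertiary amine).
(A) contains a dimethylamino group (-N(CH3)2), which satisfies every atom and bond constraint.
(B) has an N-methylamino group (-NHCH3) but the nitrogen still has one H (H1), not H0.
(C) has a primary amide (-C(=O)NH2) but the amide nitrogen has H2 and only one carbon neighbour.
So the answer is (A).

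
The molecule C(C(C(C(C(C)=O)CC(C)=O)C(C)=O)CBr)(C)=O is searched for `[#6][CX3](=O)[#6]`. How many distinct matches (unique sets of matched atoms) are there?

[#6][CX3](=O)[#6] is the SMARTS for a ketone: a carbonyl carbon (no H) flanked by two carbons.
The molecule carries 4 separate instances of an acetyl/ketone group (-C(=O)CH3) meeting every constraint; each maps to a distinct set of atoms, giving 4 matches.

4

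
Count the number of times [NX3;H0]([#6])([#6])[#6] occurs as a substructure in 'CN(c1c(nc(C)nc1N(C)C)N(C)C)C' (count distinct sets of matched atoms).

3

[NX3;H0]([#6])([#6])[#6] is the SMARTS for a tertiary amine: a trivalent nitrogen with no H, bonded to three carbons.
The molecule carries 3 separate instances of a dimethylamino group (-N(CH3)2) meeting every constraint; each maps to a distinct set of atoms, giving 3 matches.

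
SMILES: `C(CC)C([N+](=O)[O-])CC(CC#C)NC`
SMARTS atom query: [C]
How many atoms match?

10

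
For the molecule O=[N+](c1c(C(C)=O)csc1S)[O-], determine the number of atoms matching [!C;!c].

Check the 12 heavy atoms by environment: 1× s (aromatic) → match; 4× c (aromatic) → no; 1× S → match; 2× C → no; 2× O → match; 1× N (charge +1) → match; 1× O (charge -1) → match.
Summing the matching environments: 1 + 1 + 2 + 1 + 1 = 6 matching atoms.

6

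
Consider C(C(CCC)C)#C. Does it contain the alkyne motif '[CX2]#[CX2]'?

Yes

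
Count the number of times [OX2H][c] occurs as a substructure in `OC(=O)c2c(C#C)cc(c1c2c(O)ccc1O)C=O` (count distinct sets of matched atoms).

[OX2H][c] is the SMARTS for a phenol: a hydroxyl oxygen attached to an aromatic carbon.
The molecule carries 2 separate instances of a hydroxyl group (-OH) meeting every constraint; each maps to a distinct set of atoms, giving 2 matches.

2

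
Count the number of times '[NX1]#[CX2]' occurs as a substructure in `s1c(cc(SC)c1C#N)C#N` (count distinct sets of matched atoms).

2

[NX1]#[CX2] is the SMARTS for a nitrile: a nitrogen triple-bonded to a two-connected carbon.
The molecule carries 2 separate instances of a nitrile (-C#N) meeting every constraint; each maps to a distinct set of atoms, giving 2 matches.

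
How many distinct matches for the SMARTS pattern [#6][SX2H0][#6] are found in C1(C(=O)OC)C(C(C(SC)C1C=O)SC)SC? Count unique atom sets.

3

[#6][SX2H0][#6] is the SMARTS for a thioether: an aliphatic sulfur bridging two carbons with no H on the sulfur.
The molecule carries 3 separate instances of a methylthio ether (-SCH3) meeting every constraint; each maps to a distinct set of atoms, giving 3 matches.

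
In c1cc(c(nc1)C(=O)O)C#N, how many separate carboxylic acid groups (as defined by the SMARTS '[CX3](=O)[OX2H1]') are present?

1

[CX3](=O)[OX2H1] is the SMARTS for a carboxylic acid: an sp2 carbon double-bonded to O and single-bonded to an -OH oxygen.
Exactly one fragment in the molecule meets all constraints, giving 1 match.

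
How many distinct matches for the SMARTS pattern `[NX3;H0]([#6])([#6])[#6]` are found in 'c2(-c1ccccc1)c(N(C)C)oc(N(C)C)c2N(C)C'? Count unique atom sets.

[NX3;H0]([#6])([#6])[#6] is the SMARTS for a tertiary amine: a trivalent nitrogen with no H, bonded to three carbons.
The molecule carries 3 separate instances of a dimethylamino group (-N(CH3)2) meeting every constraint; each maps to a distinct set of atoms, giving 3 matches.

3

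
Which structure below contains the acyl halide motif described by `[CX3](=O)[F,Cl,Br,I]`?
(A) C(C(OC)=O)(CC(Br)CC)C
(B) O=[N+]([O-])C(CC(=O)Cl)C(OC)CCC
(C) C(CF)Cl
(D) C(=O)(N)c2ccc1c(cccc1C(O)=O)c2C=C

[CX3](=O)[F,Cl,Br,I] describes a carbonyl carbon bonded to a halogen (an acyl halide).
(A) has a methyl-ester group (-C(=O)OCH3) but the carbonyl is bonded to -O-C, not to a halogen.
(B) contains an acyl chloride (-C(=O)Cl), which satisfies every atom and bond constraint.
(C) has a chloro substituent but the Cl is not on a carbonyl carbon.
(D) has a carboxylic acid group (-C(=O)OH) but the carbonyl is bonded to -OH, not to a halogen.
So the answer is (B).

B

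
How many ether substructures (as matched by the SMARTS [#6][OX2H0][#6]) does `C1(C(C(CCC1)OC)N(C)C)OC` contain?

2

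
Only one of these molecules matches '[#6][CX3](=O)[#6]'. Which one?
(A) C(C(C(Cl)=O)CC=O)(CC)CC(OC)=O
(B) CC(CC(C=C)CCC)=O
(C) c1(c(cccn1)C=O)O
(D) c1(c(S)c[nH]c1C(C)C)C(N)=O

[#6][CX3](=O)[#6] describes a carbonyl carbon (no H) flanked by two carbons (a ketone).
(A) has an aldehyde (-CHO) but the carbonyl carbon has H1, so it is not flanked by two carbons.
(B) contains an acetyl/ketone group (-C(=O)CH3), which satisfies every atom and bond constraint.
(C) has an aldehyde (-CHO) but the carbonyl carbon has H1, so it is not flanked by two carbons.
(D) has a primary amide (-C(=O)NH2) but one neighbour of the carbonyl carbon is N, not C.
So the answer is (B).

B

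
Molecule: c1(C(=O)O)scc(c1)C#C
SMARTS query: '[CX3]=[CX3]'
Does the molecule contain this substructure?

The pattern [CX3]=[CX3] describes a non-aromatic C=C double bond between two sp2 carbons — an alkene.
The closest candidate here is an ethynyl group (-C#CH), but the C-C bond is a triple bond, not a double bond. No other fragment satisfies the full query, so there is no match.

No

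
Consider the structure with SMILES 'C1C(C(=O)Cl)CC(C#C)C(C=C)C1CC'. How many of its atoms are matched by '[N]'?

Check the 15 heavy atoms by environment: 13× C → no; 1× O → no; 1× Cl → no.
No environment satisfies the query, so 0 matching atoms.

0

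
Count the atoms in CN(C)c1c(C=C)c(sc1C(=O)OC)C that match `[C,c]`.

Check the 15 heavy atoms by environment: 1× s (aromatic) → no; 4× c (aromatic) → match; 7× C → match; 1× N → no; 2× O → no.
Summing the matching environments: 4 + 7 = 11 matching atoms.

11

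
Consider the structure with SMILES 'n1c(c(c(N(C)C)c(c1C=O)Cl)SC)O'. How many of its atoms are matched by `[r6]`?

6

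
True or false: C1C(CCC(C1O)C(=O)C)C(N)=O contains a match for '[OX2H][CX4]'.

The pattern [OX2H][CX4] describes a hydroxyl oxygen bound to an sp3 (X4) carbon — an aliphatic alcohol.
The molecule carries a hydroxyl group (-OH), whose atoms satisfy every constraint of the query, so the pattern matches.

True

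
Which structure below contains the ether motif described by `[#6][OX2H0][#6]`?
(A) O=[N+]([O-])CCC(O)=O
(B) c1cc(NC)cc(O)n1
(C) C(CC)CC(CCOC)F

C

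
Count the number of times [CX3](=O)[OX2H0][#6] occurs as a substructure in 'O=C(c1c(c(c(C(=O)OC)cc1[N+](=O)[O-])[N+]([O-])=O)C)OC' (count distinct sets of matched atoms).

[CX3](=O)[OX2H0][#6] is the SMARTS for an ester: a carbonyl carbon bonded to an oxygen that is itself bonded to carbon (no H on that O).
The molecule carries 2 separate instances of a methyl-ester group (-C(=O)OCH3) meeting every constraint; each maps to a distinct set of atoms, giving 2 matches.

2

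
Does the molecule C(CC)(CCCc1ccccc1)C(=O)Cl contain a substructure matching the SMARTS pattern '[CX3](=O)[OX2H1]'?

No

The pattern [CX3](=O)[OX2H1] describes an sp2 carbon double-bonded to O and single-bonded to an -OH oxygen — a carboxylic acid.
The closest candidate here is an acyl chloride (-C(=O)Cl), but the carbonyl is bonded to Cl, not to an -OH oxygen. No other fragment satisfies the full query, so there is no match.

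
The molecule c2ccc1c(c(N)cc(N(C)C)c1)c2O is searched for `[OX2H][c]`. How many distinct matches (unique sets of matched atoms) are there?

1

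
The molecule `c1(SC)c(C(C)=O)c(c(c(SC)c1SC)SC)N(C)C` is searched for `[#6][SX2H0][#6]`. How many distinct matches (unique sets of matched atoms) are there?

[#6][SX2H0][#6] is the SMARTS for a thioether: an aliphatic sulfur bridging two carbons with no H on the sulfur.
The molecule carries 4 separate instances of a methylthio ether (-SCH3) meeting every constraint; each maps to a distinct set of atoms, giving 4 matches.

4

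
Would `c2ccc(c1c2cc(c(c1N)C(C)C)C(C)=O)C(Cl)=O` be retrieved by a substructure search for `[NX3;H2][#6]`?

Yes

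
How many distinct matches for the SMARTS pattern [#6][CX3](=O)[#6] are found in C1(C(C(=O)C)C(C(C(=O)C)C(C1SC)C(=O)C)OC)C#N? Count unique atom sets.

3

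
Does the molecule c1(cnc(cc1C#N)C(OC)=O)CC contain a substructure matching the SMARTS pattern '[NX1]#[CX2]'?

Yes

The pattern [NX1]#[CX2] describes a nitrogen triple-bonded to a two-connected carbon — a nitrile.
The molecule carries a nitrile (-C#N), whose atoms satisfy every constraint of the query, so the pattern matches.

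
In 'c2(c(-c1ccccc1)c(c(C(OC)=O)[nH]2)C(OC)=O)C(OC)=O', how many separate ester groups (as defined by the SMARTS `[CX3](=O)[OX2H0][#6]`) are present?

3

[CX3](=O)[OX2H0][#6] is the SMARTS for an ester: a carbonyl carbon bonded to an oxygen that is itself bonded to carbon (no H on that O).
The molecule carries 3 separate instances of a methyl-ester group (-C(=O)OCH3) meeting every constraint; each maps to a distinct set of atoms, giving 3 matches.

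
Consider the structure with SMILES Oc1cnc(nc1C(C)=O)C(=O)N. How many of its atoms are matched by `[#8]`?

3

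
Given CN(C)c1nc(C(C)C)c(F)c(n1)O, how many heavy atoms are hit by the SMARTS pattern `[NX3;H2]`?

The query [NX3;H2] means: aliphatic N with 3 total connections, two of them H — an -NH2 nitrogen (amine or amide).
Check the 14 heavy atoms by environment: 2× n (aromatic, H0, X2) → no; 4× c (aromatic, H0, X3) → no; 1× N (H0, X3) → no; 4× C (H3, X4) → no; 1× F (H0, X1) → no; 1× O (H1, X2) → no; 1× C (H1, X4) → no.
No environment satisfies the query, so 0 matching atoms.

0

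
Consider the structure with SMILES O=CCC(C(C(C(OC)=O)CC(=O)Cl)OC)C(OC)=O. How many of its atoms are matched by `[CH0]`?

3

The query [CH0] means: aliphatic carbon with no attached hydrogen.
Check the 20 heavy atoms by environment: 2× C (H2) → no; 4× C (H1) → no; 3× C (H0) → match; 7× O (H0) → no; 1× Cl (H0) → no; 3× C (H3) → no.
That gives 3 matching atoms.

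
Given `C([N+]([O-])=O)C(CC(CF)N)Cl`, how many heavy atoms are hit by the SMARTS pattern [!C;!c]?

The query [!C;!c] means: neither aliphatic nor aromatic carbon — same as [!#6].
Check the 11 heavy atoms by environment: 5× C → no; 1× N → match; 1× F → match; 1× N (charge +1) → match; 1× O (charge -1) → match; 1× O → match; 1× Cl → match.
Summing the matching environments: 1 + 1 + 1 + 1 + 1 + 1 = 6 matching atoms.

6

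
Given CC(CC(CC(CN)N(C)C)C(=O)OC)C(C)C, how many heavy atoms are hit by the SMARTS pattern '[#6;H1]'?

The query [#6;H1] means: any carbon bearing exactly one hydrogen.
Check the 18 heavy atoms by environment: 6× C (H3) → no; 4× C (H1) → match; 3× C (H2) → no; 1× C (H0) → no; 2× O (H0) → no; 1× N (H0) → no; 1× N (H2) → no.
That gives 4 matching atoms.

4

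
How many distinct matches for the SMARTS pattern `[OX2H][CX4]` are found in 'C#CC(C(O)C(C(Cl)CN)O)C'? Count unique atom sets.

2

[OX2H][CX4] is the SMARTS for an aliphatic alcohol: a hydroxyl oxygen bound to an sp3 (X4) carbon.
The molecule carries 2 separate instances of a hydroxyl group (-OH) meeting every constraint; each maps to a distinct set of atoms, giving 2 matches.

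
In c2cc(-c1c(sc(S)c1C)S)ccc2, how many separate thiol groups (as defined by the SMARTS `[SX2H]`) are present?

[SX2H] is the SMARTS for a thiol: an aliphatic sulfur with two connections, one being H.
The molecule carries 2 separate instances of a thiol (-SH) meeting every constraint; each maps to a distinct set of atoms, giving 2 matches.

2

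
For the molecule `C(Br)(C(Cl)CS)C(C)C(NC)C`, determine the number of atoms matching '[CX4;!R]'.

The query [CX4;!R] means: aliphatic carbon with four total connections, not in a ring.
Check the 12 heavy atoms by environment: 8× C (X4, acyclic) → match; 1× S (X2, acyclic) → no; 1× Br (X1, acyclic) → no; 1× N (X3, acyclic) → no; 1× Cl (X1, acyclic) → no.
That gives 8 matching atoms.

8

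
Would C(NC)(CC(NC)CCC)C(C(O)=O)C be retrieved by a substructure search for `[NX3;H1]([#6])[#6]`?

Yes

The pattern [NX3;H1]([#6])[#6] describes a trivalent nitrogen with one H, bonded to two carbons — a secondary amine.
The molecule carries an N-methylamino group (-NHCH3), whose atoms satisfy every constraint of the query, so the pattern matches.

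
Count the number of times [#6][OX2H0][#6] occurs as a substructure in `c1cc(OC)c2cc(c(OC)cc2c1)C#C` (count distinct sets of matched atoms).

[#6][OX2H0][#6] is the SMARTS for an ether: an aliphatic oxygen bridging two carbons with no H on the oxygen.
The molecule carries 2 separate instances of a methoxy ether (-OCH3) meeting every constraint; each maps to a distinct set of atoms, giving 2 matches.

2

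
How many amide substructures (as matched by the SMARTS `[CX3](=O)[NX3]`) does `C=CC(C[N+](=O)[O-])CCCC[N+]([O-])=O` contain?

0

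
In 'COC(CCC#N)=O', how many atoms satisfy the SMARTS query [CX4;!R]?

Check the 8 heavy atoms by environment: 3× C (X4, acyclic) → match; 1× C (X3, acyclic) → no; 1× O (X1, acyclic) → no; 1× O (X2, acyclic) → no; 1× C (X2, acyclic) → no; 1× N (X1, acyclic) → no.
That gives 3 matching atoms.

3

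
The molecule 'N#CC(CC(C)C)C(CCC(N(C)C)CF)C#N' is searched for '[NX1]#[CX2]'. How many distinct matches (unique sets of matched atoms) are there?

[NX1]#[CX2] is the SMARTS for a nitrile: a nitrogen triple-bonded to a two-connected carbon.
The molecule carries 2 separate instances of a nitrile (-C#N) meeting every constraint; each maps to a distinct set of atoms, giving 2 matches.

2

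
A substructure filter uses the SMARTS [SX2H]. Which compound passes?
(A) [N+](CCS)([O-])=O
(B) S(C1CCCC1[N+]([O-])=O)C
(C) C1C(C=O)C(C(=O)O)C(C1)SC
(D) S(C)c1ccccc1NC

A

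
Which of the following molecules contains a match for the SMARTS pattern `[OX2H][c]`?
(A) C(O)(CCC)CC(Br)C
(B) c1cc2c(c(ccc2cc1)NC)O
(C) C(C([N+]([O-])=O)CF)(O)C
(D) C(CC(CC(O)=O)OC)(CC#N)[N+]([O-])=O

B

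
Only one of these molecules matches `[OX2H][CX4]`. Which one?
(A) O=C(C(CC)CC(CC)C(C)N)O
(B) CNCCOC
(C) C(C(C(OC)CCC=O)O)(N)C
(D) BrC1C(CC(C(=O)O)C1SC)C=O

[OX2H][CX4] describes a hydroxyl oxygen bound to an sp3 (X4) carbon (an aliphatic alcohol).
(A) has a carboxylic acid group (-C(=O)OH) but the -OH is on a CX3 carbonyl carbon, not a CX4 carbon.
(B) has a methoxy ether (-OCH3) but the oxygen has H0 (ether), not H1.
(C) contains a hydroxyl group (-OH), which satisfies every atom and bond constraint.
(D) has a carboxylic acid group (-C(=O)OH) but the -OH is on a CX3 carbonyl carbon, not a CX4 carbon.
So the answer is (C).

C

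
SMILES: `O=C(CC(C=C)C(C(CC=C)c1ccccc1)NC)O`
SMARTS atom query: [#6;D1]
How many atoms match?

3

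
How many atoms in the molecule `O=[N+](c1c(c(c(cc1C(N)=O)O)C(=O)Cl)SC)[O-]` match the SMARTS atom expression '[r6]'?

6

Check the 18 heavy atoms by environment: 6× c (aromatic, in 6-ring) → match; 1× S (acyclic) → no; 3× C (acyclic) → no; 1× N (charge +1, acyclic) → no; 1× O (charge -1, acyclic) → no; 4× O (acyclic) → no; 1× N (acyclic) → no; 1× Cl (acyclic) → no.
That gives 6 matching atoms.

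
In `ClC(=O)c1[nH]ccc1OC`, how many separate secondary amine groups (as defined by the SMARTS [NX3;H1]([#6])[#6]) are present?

[NX3;H1]([#6])[#6] is the SMARTS for a secondary amine: a trivalent nitrogen with one H, bonded to two carbons.
No fragment in the molecule satisfies every constraint, giving 0 matches.

0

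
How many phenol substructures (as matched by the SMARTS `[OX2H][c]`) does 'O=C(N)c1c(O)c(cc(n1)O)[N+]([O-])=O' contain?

[OX2H][c] is the SMARTS for a phenol: a hydroxyl oxygen attached to an aromatic carbon.
The molecule carries 2 separate instances of a hydroxyl group (-OH) meeting every constraint; each maps to a distinct set of atoms, giving 2 matches.

2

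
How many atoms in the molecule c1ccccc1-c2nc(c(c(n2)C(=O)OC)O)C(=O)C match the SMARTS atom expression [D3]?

The query [D3] means: atom with exactly three heavy-atom neighbours.
Check the 20 heavy atoms by environment: 2× n (aromatic, D2) → no; 5× c (aromatic, D3) → match; 2× C (D3) → match; 3× O (D1) → no; 2× C (D1) → no; 1× O (D2) → no; 5× c (aromatic, D2) → no.
Summing the matching environments: 5 + 2 = 7 matching atoms.

7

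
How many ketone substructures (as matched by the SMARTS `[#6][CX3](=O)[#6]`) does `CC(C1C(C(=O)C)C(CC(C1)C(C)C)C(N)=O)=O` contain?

[#6][CX3](=O)[#6] is the SMARTS for a ketone: a carbonyl carbon (no H) flanked by two carbons.
The molecule carries 2 separate instances of an acetyl/ketone group (-C(=O)CH3) meeting every constraint; each maps to a distinct set of atoms, giving 2 matches.

2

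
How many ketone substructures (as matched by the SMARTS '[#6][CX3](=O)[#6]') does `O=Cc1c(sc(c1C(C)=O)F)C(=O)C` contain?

2

[#6][CX3](=O)[#6] is the SMARTS for a ketone: a carbonyl carbon (no H) flanked by two carbons.
The molecule carries 2 separate instances of an acetyl/ketone group (-C(=O)CH3) meeting every constraint; each maps to a distinct set of atoms, giving 2 matches.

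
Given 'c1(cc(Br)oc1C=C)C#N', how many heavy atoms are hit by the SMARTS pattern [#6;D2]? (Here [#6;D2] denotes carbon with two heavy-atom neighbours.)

3

The query [#6;D2] means: any carbon bonded to exactly two heavy atoms.
Check the 10 heavy atoms by environment: 1× o (aromatic, D2) → no; 3× c (aromatic, D3) → no; 1× c (aromatic, D2) → match; 2× C (D2) → match; 1× N (D1) → no; 1× C (D1) → no; 1× Br (D1) → no.
Summing the matching environments: 1 + 2 = 3 matching atoms.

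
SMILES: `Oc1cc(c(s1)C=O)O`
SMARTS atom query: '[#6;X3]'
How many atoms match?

5

The query [#6;X3] means: any carbon (aromatic or not) with three total connections.
Check the 9 heavy atoms by environment: 1× s (aromatic, X2) → no; 4× c (aromatic, X3) → match; 2× O (X2) → no; 1× C (X3) → match; 1× O (X1) → no.
Summing the matching environments: 4 + 1 = 5 matching atoms.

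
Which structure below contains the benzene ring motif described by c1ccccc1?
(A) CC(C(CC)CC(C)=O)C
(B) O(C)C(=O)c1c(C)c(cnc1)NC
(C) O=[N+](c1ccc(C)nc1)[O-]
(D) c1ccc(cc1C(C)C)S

D

c1ccccc1 describes six aromatic carbons in a ring (a benzene ring).
(A) has a methyl group (-CH3) but no six-membered all-carbon aromatic ring is present.
(B) has a methyl group (-CH3) but no six-membered all-carbon aromatic ring is present.
(C) has a methyl group (-CH3) but no six-membered all-carbon aromatic ring is present.
(D) contains the required atom environment, so the pattern matches.
So the answer is (D).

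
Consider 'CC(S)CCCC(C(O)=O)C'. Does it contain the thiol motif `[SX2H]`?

The pattern [SX2H] describes an aliphatic sulfur with two connections, one being H — a thiol.
The molecule carries a thiol (-SH), whose atoms satisfy every constraint of the query, so the pattern matches.

Yes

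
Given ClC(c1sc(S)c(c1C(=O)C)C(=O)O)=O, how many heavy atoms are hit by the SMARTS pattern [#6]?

8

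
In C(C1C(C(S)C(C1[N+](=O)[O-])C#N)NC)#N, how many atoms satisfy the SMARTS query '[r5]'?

5

The query [r5] means: r5 matches atoms in a five-membered ring.
Check the 15 heavy atoms by environment: 5× C (in 5-ring) → match; 1× N (charge +1, acyclic) → no; 1× O (charge -1, acyclic) → no; 1× O (acyclic) → no; 1× S (acyclic) → no; 3× N (acyclic) → no; 3× C (acyclic) → no.
That gives 5 matching atoms.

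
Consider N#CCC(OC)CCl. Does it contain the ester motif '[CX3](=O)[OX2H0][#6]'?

No

The pattern [CX3](=O)[OX2H0][#6] describes a carbonyl carbon bonded to an oxygen that is itself bonded to carbon (no H on that O) — an ester.
The closest candidate here is a methoxy ether (-OCH3), but the ether oxygen is not adjacent to a C=O carbon. No other fragment satisfies the full query, so there is no match.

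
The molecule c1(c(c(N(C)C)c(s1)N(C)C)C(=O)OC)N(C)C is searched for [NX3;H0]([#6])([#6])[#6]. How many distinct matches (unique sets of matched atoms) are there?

[NX3;H0]([#6])([#6])[#6] is the SMARTS for a tertiary amine: a trivalent nitrogen with no H, bonded to three carbons.
The molecule carries 3 separate instances of a dimethylamino group (-N(CH3)2) meeting every constraint; each maps to a distinct set of atoms, giving 3 matches.

3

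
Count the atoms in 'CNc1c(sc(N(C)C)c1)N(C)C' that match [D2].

3

The query [D2] means: atom with exactly two heavy-atom neighbours.
Check the 13 heavy atoms by environment: 1× s (aromatic, D2) → match; 3× c (aromatic, D3) → no; 1× c (aromatic, D2) → match; 1× N (D2) → match; 5× C (D1) → no; 2× N (D3) → no.
Summing the matching environments: 1 + 1 + 1 = 3 matching atoms.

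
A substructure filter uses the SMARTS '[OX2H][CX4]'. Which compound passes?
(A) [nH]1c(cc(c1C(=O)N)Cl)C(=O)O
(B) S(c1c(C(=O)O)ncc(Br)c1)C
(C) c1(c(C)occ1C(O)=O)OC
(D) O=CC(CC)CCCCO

D

[OX2H][CX4] describes a hydroxyl oxygen bound to an sp3 (X4) carbon (an aliphatic alcohol).
(A) has a carboxylic acid group (-C(=O)OH) but the -OH is on a CX3 carbonyl carbon, not a CX4 carbon.
(B) has a carboxylic acid group (-C(=O)OH) but the -OH is on a CX3 carbonyl carbon, not a CX4 carbon.
(C) has a methoxy ether (-OCH3) but the oxygen has H0 (ether), not H1.
(D) contains a hydroxyl group (-OH), which satisfies every atom and bond constraint.
So the answer is (D).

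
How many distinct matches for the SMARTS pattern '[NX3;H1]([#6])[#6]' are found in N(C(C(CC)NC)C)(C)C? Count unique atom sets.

[NX3;H1]([#6])[#6] is the SMARTS for a secondary amine: a trivalent nitrogen with one H, bonded to two carbons.
Exactly one fragment in the molecule meets all constraints, giving 1 match.

1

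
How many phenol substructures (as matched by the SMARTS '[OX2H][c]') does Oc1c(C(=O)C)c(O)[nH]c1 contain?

2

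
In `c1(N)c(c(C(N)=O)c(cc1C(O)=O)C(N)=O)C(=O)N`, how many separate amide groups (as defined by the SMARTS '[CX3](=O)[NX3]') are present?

3

[CX3](=O)[NX3] is the SMARTS for an amide: a carbonyl carbon bonded to a trivalent nitrogen.
The molecule carries 3 separate instances of a primary amide (-C(=O)NH2) meeting every constraint; each maps to a distinct set of atoms, giving 3 matches.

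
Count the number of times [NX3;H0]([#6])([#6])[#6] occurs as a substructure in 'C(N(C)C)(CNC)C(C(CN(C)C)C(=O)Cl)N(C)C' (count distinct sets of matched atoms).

3

[NX3;H0]([#6])([#6])[#6] is the SMARTS for a tertiary amine: a trivalent nitrogen with no H, bonded to three carbons.
The molecule carries 3 separate instances of a dimethylamino group (-N(CH3)2) meeting every constraint; each maps to a distinct set of atoms, giving 3 matches.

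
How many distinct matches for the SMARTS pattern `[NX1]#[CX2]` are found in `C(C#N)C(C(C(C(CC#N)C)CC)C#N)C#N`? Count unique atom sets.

4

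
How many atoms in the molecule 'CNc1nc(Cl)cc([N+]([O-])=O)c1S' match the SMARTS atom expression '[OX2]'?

0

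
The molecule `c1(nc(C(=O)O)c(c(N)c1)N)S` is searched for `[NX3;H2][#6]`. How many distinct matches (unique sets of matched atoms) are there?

[NX3;H2][#6] is the SMARTS for a primary amine: a trivalent nitrogen with two H attached to carbon.
The molecule carries 2 separate instances of a primary amino group (-NH2) meeting every constraint; each maps to a distinct set of atoms, giving 2 matches.

2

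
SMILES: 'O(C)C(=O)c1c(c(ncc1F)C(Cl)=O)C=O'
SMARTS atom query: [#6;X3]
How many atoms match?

8

The query [#6;X3] means: any carbon (aromatic or not) with three total connections.
Check the 16 heavy atoms by environment: 1× n (aromatic, X2) → no; 5× c (aromatic, X3) → match; 3× C (X3) → match; 3× O (X1) → no; 1× O (X2) → no; 1× C (X4) → no; 1× Cl (X1) → no; 1× F (X1) → no.
Summing the matching environments: 5 + 3 = 8 matching atoms.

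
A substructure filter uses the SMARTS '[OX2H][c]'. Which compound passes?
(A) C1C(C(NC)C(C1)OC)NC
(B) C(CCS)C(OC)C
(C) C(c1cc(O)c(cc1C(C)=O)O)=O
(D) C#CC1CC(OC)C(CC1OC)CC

C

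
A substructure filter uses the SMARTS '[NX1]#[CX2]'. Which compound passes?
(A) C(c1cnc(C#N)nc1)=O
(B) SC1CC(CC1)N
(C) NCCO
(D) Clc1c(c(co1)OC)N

[NX1]#[CX2] describes a nitrogen triple-bonded to a two-connected carbon (a nitrile).
(A) contains a nitrile (-C#N), which satisfies every atom and bond constraint.
(B) has a primary amino group (-NH2) but the nitrogen is NX3 (three connections), not NX1 triple-bonded.
(C) has a primary amino group (-NH2) but the nitrogen is NX3 (three connections), not NX1 triple-bonded.
(D) has a primary amino group (-NH2) but the nitrogen is NX3 (three connections), not NX1 triple-bonded.
So the answer is (A).

A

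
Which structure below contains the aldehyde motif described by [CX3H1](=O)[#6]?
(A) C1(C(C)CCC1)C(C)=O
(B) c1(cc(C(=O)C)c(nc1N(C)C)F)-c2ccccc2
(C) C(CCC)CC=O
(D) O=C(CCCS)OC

[CX3H1](=O)[#6] describes an sp2 carbon with one H, double-bonded to O and single-bonded to carbon (an aldehyde).
(A) has an acetyl/ketone group (-C(=O)CH3) but the carbonyl carbon has H0 (two carbon neighbours), not H1.
(B) has an acetyl/ketone group (-C(=O)CH3) but the carbonyl carbon has H0 (two carbon neighbours), not H1.
(C) contains an aldehyde (-CHO), which satisfies every atom and bond constraint.
(D) has a methyl-ester group (-C(=O)OCH3) but the carbonyl carbon has H0, not H1.
So the answer is (C).

C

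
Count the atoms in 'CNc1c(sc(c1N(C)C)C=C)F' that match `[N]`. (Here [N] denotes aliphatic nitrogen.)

The query [N] means: uppercase N matches aliphatic (non-aromatic) nitrogen only.
Check the 13 heavy atoms by environment: 1× s (aromatic) → no; 4× c (aromatic) → no; 2× N → match; 5× C → no; 1× F → no.
That gives 2 matching atoms.

2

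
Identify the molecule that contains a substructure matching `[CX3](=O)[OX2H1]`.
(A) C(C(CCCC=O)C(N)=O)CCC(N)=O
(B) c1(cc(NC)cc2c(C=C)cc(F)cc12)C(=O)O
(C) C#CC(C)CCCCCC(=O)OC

B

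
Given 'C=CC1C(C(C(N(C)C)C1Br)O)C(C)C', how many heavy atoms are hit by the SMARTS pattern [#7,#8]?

2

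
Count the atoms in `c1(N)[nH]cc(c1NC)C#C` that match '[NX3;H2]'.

Check the 10 heavy atoms by environment: 1× n (aromatic, H1, X3) → no; 1× c (aromatic, H1, X3) → no; 3× c (aromatic, H0, X3) → no; 1× N (H2, X3) → match; 1× N (H1, X3) → no; 1× C (H3, X4) → no; 1× C (H0, X2) → no; 1× C (H1, X2) → no.
That gives 1 matching atom.

1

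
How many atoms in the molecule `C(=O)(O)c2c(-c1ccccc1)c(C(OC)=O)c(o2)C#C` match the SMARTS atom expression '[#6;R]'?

10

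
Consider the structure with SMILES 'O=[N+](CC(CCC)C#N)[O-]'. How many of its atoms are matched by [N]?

2

Check the 10 heavy atoms by environment: 6× C → no; 1× N → match; 1× N (charge +1) → match; 1× O (charge -1) → no; 1× O → no.
Summing the matching environments: 1 + 1 = 2 matching atoms.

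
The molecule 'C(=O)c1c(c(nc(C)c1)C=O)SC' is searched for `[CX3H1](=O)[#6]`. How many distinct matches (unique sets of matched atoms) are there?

2

[CX3H1](=O)[#6] is the SMARTS for an aldehyde: an sp2 carbon with one H, double-bonded to O and single-bonded to carbon.
The molecule carries 2 separate instances of an aldehyde (-CHO) meeting every constraint; each maps to a distinct set of atoms, giving 2 matches.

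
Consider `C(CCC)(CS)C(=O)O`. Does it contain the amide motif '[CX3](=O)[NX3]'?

No

The pattern [CX3](=O)[NX3] describes a carbonyl carbon bonded to a trivalent nitrogen — an amide.
The closest candidate here is a carboxylic acid group (-C(=O)OH), but the carbonyl is bonded to O, not to an NX3 nitrogen. No other fragment satisfies the full query, so there is no match.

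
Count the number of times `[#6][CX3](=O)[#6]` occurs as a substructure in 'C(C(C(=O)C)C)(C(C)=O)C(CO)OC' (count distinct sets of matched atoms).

[#6][CX3](=O)[#6] is the SMARTS for a ketone: a carbonyl carbon (no H) flanked by two carbons.
The molecule carries 2 separate instances of an acetyl/ketone group (-C(=O)CH3) meeting every constraint; each maps to a distinct set of atoms, giving 2 matches.

2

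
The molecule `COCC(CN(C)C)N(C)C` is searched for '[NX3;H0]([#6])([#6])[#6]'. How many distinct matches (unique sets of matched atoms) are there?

2

[NX3;H0]([#6])([#6])[#6] is the SMARTS for a tertiary amine: a trivalent nitrogen with no H, bonded to three carbons.
The molecule carries 2 separate instances of a dimethylamino group (-N(CH3)2) meeting every constraint; each maps to a distinct set of atoms, giving 2 matches.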